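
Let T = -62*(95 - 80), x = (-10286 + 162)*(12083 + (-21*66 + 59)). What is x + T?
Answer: -108894674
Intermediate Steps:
x = -108893744 (x = -10124*(12083 + (-1386 + 59)) = -10124*(12083 - 1327) = -10124*10756 = -108893744)
T = -930 (T = -62*15 = -930)
x + T = -108893744 - 930 = -108894674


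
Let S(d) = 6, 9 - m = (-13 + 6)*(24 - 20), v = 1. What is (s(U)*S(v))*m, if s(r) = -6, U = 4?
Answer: -1332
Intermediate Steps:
m = 37 (m = 9 - (-13 + 6)*(24 - 20) = 9 - (-7)*4 = 9 - 1*(-28) = 9 + 28 = 37)
(s(U)*S(v))*m = -6*6*37 = -36*37 = -1332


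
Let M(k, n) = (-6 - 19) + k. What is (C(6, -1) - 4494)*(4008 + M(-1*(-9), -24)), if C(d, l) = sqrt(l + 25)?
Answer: -17940048 + 7984*sqrt(6) ≈ -1.7920e+7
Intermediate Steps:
C(d, l) = sqrt(25 + l)
M(k, n) = -25 + k
(C(6, -1) - 4494)*(4008 + M(-1*(-9), -24)) = (sqrt(25 - 1) - 4494)*(4008 + (-25 - 1*(-9))) = (sqrt(24) - 4494)*(4008 + (-25 + 9)) = (2*sqrt(6) - 4494)*(4008 - 16) = (-4494 + 2*sqrt(6))*3992 = -17940048 + 7984*sqrt(6)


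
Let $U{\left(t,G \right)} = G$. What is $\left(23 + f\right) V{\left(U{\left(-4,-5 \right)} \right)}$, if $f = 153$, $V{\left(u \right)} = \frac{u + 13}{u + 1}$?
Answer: $-352$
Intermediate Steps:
$V{\left(u \right)} = \frac{13 + u}{1 + u}$
$\left(23 + f\right) V{\left(U{\left(-4,-5 \right)} \right)} = \left(23 + 153\right) \frac{13 - 5}{1 - 5} = 176 \frac{1}{-4} \cdot 8 = 176 \left(\left(- \frac{1}{4}\right) 8\right) = 176 \left(-2\right) = -352$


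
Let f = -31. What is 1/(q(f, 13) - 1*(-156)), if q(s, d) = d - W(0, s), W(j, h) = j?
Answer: 1/169 ≈ 0.0059172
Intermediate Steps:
q(s, d) = d (q(s, d) = d - 1*0 = d + 0 = d)
1/(q(f, 13) - 1*(-156)) = 1/(13 - 1*(-156)) = 1/(13 + 156) = 1/169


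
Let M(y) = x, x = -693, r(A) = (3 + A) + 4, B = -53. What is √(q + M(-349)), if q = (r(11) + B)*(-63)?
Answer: 6*√42 ≈ 38.884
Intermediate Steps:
r(A) = 7 + A
M(y) = -693
q = 2205 (q = ((7 + 11) - 53)*(-63) = (18 - 53)*(-63) = -35*(-63) = 2205)
√(q + M(-349)) = √(2205 - 693) = √1512 = 6*√42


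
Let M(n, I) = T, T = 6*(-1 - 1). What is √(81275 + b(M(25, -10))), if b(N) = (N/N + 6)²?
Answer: 18*√251 ≈ 285.17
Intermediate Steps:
T = -12 (T = 6*(-2) = -12)
M(n, I) = -12
b(N) = 49 (b(N) = (1 + 6)² = 7² = 49)
√(81275 + b(M(25, -10))) = √(81275 + 49) = √81324 = 18*√251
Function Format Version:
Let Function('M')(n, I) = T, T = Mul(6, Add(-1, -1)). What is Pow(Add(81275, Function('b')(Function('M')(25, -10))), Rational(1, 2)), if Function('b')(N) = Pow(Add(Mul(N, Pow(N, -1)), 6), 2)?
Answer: Mul(18, Pow(251, Rational(1, 2))) ≈ 285.17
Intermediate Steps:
T = -12 (T = Mul(6, -2) = -12)
Function('M')(n, I) = -12
Function('b')(N) = 49 (Function('b')(N) = Pow(Add(1, 6), 2) = Pow(7, 2) = 49)
Pow(Add(81275, Function('b')(Function('M')(25, -10))), Rational(1, 2)) = Pow(Add(81275, 49), Rational(1, 2)) = Pow(81324, Rational(1, 2)) = Mul(18, Pow(251, Rational(1, 2)))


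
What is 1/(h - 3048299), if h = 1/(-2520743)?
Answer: -2520743/7683978366158 ≈ -3.2805e-7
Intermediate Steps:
h = -1/2520743 ≈ -3.9671e-7
1/(h - 3048299) = 1/(-1/2520743 - 3048299) = 1/(-7683978366158/2520743) = -2520743/7683978366158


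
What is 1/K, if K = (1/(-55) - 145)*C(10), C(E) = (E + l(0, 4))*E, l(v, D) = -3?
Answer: -11/111664 ≈ -9.8510e-5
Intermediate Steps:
C(E) = E*(-3 + E) (C(E) = (E - 3)*E = (-3 + E)*E = E*(-3 + E))
K = -111664/11 (K = (1/(-55) - 145)*(10*(-3 + 10)) = (-1/55 - 145)*(10*7) = -7976/55*70 = -111664/11 ≈ -10151.)
1/K = 1/(-111664/11) = -11/111664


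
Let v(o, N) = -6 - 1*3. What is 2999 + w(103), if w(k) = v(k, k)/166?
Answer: 497825/166 ≈ 2998.9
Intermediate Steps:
v(o, N) = -9 (v(o, N) = -6 - 3 = -9)
w(k) = -9/166
2999 + w(103) = 2999 - 9/166 = 497825/166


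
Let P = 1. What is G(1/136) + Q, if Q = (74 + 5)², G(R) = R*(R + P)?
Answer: 115433673/18496 ≈ 6241.0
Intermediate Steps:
G(R) = R*(1 + R) (G(R) = R*(R + 1) = R*(1 + R))
Q = 6241 (Q = 79² = 6241)
G(1/136) + Q = (1 + 1/136)/136 + 6241 = (1/136)*(137/136) + 6241 = 137/18496 + 6241 = 115433673/18496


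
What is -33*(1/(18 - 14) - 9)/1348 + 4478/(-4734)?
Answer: -9338803/12762864 ≈ -0.73172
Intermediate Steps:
-33*(1/(18 - 14) - 9)/1348 + 4478/(-4734) = -33*(1/4 - 9)*(1/1348) + 4478*(-1/4734) = -33*(¼ - 9)*(1/1348) - 2239/2367 = -33*(-35/4)*(1/1348) - 2239/2367 = (1155/4)*(1/1348) - 2239/2367 = 1155/5392 - 2239/2367 = -9338803/12762864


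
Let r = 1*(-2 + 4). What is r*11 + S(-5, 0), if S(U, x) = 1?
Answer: 23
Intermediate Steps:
r = 2 (r = 1*2 = 2)
r*11 + S(-5, 0) = 2*11 + 1 = 22 + 1 = 23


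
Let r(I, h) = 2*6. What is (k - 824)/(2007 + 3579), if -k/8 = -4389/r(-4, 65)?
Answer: 1051/2793 ≈ 0.37630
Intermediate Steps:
r(I, h) = 12
k = 2926 (k = -(-35112)/12 = -8*(-1463/4) = 2926)
(k - 824)/(2007 + 3579) = (2926 - 824)/(2007 + 3579) = 2102/5586 = 2102*(1/5586) = 1051/2793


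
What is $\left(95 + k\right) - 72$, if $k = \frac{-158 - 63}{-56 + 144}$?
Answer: $\frac{1803}{88} \approx 20.489$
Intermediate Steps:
$k = - \frac{221}{88} \approx -2.5114$
$\left(95 + k\right) - 72 = \left(95 - \frac{221}{88}\right) - 72 = \frac{8139}{88} - 72 = \frac{1803}{88}$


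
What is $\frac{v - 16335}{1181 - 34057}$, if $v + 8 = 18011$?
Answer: $- \frac{417}{8219} \approx -0.050736$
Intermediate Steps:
$v = 18003$ ($v = -8 + 18011 = 18003$)
$\frac{v - 16335}{1181 - 34057} = \frac{18003 - 16335}{1181 - 34057} = \frac{1668}{-32876} = 1668 \left(- \frac{1}{32876}\right) = - \frac{417}{8219}$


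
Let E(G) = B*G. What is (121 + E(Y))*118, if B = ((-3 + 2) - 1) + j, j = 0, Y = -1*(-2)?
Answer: 13806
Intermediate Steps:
Y = 2
B = -2 (B = ((-3 + 2) - 1) + 0 = (-1 - 1) + 0 = -2 + 0 = -2)
E(G) = -2*G
(121 + E(Y))*118 = (121 - 2*2)*118 = (121 - 4)*118 = 117*118 = 13806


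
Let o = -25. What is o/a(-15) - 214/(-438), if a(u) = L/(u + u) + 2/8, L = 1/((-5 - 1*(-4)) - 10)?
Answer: -3595631/36573 ≈ -98.314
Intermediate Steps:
L = -1/11 (L = 1/((-5 + 4) - 10) = 1/(-1 - 10) = 1/(-11) = -1/11 ≈ -0.090909)
a(u) = 1/4 - 1/(22*u) (a(u) = -1/(11*(u + u)) + 2/8 = -1/(2*u)/11 + 2*(1/8) = -1/(22*u) + 1/4 = 1/4 - 1/(22*u))
o/a(-15) - 214/(-438) = -25*(-660/(-2 + 11*(-15))) - 214/(-438) = -25*(-660/(-2 - 165)) - 214*(-1/438) = -25/((1/44)*(-1/15)*(-167)) + 107/219 = -25/167/660 + 107/219 = -25*660/167 + 107/219 = -16500/167 + 107/219 = -3595631/36573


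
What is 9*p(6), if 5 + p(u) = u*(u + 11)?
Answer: 873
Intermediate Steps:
p(u) = -5 + u*(11 + u) (p(u) = -5 + u*(u + 11) = -5 + u*(11 + u))
9*p(6) = 9*(-5 + 6² + 11*6) = 9*(-5 + 36 + 66) = 9*97 = 873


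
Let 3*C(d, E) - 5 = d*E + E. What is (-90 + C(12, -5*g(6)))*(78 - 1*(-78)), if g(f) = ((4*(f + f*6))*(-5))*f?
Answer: 17021420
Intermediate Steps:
g(f) = -140*f² (g(f) = ((4*(f + 6*f))*(-5))*f = ((4*(7*f))*(-5))*f = ((28*f)*(-5))*f = (-140*f)*f = -140*f²)
C(d, E) = 5/3 + E/3 + E*d/3 (C(d, E) = 5/3 + (d*E + E)/3 = 5/3 + (E*d + E)/3 = 5/3 + (E + E*d)/3 = 5/3 + (E/3 + E*d/3) = 5/3 + E/3 + E*d/3)
(-90 + C(12, -5*g(6)))*(78 - 1*(-78)) = (-90 + (5/3 + (-(-700)*6²)/3 + (⅓)*(-(-700)*6²)*12))*(78 - 1*(-78)) = (-90 + (5/3 + (-(-700)*36)/3 + (⅓)*(-(-700)*36)*12))*(78 + 78) = (-90 + (5/3 + (-5*(-5040))/3 + (⅓)*(-5*(-5040))*12))*156 = (-90 + (5/3 + (⅓)*25200 + (⅓)*25200*12))*156 = (-90 + (5/3 + 8400 + 100800))*156 = (-90 + 327605/3)*156 = (327335/3)*156 = 17021420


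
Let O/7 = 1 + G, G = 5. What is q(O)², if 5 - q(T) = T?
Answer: 1369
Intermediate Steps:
O = 42 (O = 7*(1 + 5) = 7*6 = 42)
q(T) = 5 - T
q(O)² = (5 - 1*42)² = (5 - 42)² = (-37)² = 1369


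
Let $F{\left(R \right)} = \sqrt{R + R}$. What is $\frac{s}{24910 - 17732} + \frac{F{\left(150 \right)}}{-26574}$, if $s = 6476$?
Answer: $\frac{3238}{3589} - \frac{5 \sqrt{3}}{13287} \approx 0.90155$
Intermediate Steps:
$F{\left(R \right)} = \sqrt{2} \sqrt{R}$ ($F{\left(R \right)} = \sqrt{2 R} = \sqrt{2} \sqrt{R}$)
$\frac{s}{24910 - 17732} + \frac{F{\left(150 \right)}}{-26574} = \frac{6476}{24910 - 17732} + \frac{\sqrt{2} \sqrt{150}}{-26574} = \frac{6476}{24910 - 17732} + \sqrt{2} \cdot 5 \sqrt{6} \left(- \frac{1}{26574}\right) = \frac{6476}{7178} + 10 \sqrt{3} \left(- \frac{1}{26574}\right) = 6476 \cdot \frac{1}{7178} - \frac{5 \sqrt{3}}{13287} = \frac{3238}{3589} - \frac{5 \sqrt{3}}{13287}$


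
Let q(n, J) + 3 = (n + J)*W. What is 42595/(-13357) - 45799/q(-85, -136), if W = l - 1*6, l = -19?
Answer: -846946833/73757354 ≈ -11.483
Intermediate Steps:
W = -25 (W = -19 - 1*6 = -19 - 6 = -25)
q(n, J) = -3 - 25*J - 25*n (q(n, J) = -3 + (n + J)*(-25) = -3 + (J + n)*(-25) = -3 + (-25*J - 25*n) = -3 - 25*J - 25*n)
42595/(-13357) - 45799/q(-85, -136) = 42595/(-13357) - 45799/(-3 - 25*(-136) - 25*(-85)) = 42595*(-1/13357) - 45799/(-3 + 3400 + 2125) = -42595/13357 - 45799/5522 = -846946833/73757354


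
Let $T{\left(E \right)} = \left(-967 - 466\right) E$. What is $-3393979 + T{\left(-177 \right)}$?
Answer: $-3140338$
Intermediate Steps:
$T{\left(E \right)} = - 1433 E$
$-3393979 + T{\left(-177 \right)} = -3393979 - -253641 = -3393979 + 253641 = -3140338$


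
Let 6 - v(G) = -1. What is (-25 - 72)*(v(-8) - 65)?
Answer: 5626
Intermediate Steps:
v(G) = 7 (v(G) = 6 - 1*(-1) = 6 + 1 = 7)
(-25 - 72)*(v(-8) - 65) = (-25 - 72)*(7 - 65) = -97*(-58) = 5626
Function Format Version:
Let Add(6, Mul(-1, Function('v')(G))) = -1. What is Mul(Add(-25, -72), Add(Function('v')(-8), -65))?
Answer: 5626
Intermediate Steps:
Function('v')(G) = 7 (Function('v')(G) = Add(6, Mul(-1, -1)) = Add(6, 1) = 7)
Mul(Add(-25, -72), Add(Function('v')(-8), -65)) = Mul(Add(-25, -72), Add(7, -65)) = Mul(-97, -58) = 5626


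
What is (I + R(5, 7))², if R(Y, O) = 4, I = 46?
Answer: 2500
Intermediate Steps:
(I + R(5, 7))² = (46 + 4)² = 50² = 2500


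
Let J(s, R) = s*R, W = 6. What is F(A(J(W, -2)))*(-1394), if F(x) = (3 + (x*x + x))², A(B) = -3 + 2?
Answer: -12546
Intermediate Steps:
J(s, R) = R*s
A(B) = -1
F(x) = (3 + x + x²)² (F(x) = (3 + (x² + x))² = (3 + (x + x²))² = (3 + x + x²)²)
F(A(J(W, -2)))*(-1394) = (3 - 1 + (-1)²)²*(-1394) = (3 - 1 + 1)²*(-1394) = 3²*(-1394) = 9*(-1394) = -12546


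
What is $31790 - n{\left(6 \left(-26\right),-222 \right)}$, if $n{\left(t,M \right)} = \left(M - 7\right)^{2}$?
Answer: $-20651$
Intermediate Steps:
$n{\left(t,M \right)} = \left(-7 + M\right)^{2}$
$31790 - n{\left(6 \left(-26\right),-222 \right)} = 31790 - \left(-7 - 222\right)^{2} = 31790 - \left(-229\right)^{2} = 31790 - 52441 = -20651$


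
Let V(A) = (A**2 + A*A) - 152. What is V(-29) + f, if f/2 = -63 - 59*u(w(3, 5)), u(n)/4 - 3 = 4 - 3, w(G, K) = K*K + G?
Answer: -484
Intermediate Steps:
V(A) = -152 + 2*A**2 (V(A) = (A**2 + A**2) - 152 = 2*A**2 - 152 = -152 + 2*A**2)
w(G, K) = G + K**2 (w(G, K) = K**2 + G = G + K**2)
u(n) = 16 (u(n) = 12 + 4*(4 - 3) = 12 + 4*1 = 12 + 4 = 16)
f = -2014 (f = 2*(-63 - 59*16) = 2*(-63 - 944) = 2*(-1007) = -2014)
V(-29) + f = (-152 + 2*(-29)**2) - 2014 = (-152 + 2*841) - 2014 = (-152 + 1682) - 2014 = 1530 - 2014 = -484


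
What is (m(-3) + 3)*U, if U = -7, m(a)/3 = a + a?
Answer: 105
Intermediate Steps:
m(a) = 6*a (m(a) = 3*(a + a) = 3*(2*a) = 6*a)
(m(-3) + 3)*U = (6*(-3) + 3)*(-7) = (-18 + 3)*(-7) = -15*(-7) = 105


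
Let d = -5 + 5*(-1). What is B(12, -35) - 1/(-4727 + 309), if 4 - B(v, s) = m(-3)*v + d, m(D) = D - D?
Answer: 61853/4418 ≈ 14.000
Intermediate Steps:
m(D) = 0
d = -10 (d = -5 - 5 = -10)
B(v, s) = 14 (B(v, s) = 4 - (0*v - 10) = 4 - (0 - 10) = 4 - 1*(-10) = 4 + 10 = 14)
B(12, -35) - 1/(-4727 + 309) = 14 - 1/(-4727 + 309) = 14 - 1/(-4418) = 14 - 1*(-1/4418) = 14 + 1/4418 = 61853/4418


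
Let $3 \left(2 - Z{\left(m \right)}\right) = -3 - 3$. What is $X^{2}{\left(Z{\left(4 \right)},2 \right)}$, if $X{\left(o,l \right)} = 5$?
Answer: $25$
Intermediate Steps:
$Z{\left(m \right)} = 4$ ($Z{\left(m \right)} = 2 - \frac{-3 - 3}{3} = 2 - -2 = 2 + 2 = 4$)
$X^{2}{\left(Z{\left(4 \right)},2 \right)} = 5^{2} = 25$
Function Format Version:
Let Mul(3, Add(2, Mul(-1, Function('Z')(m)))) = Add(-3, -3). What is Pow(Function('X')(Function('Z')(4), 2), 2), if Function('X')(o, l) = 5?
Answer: 25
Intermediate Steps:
Function('Z')(m) = 4 (Function('Z')(m) = Add(2, Mul(Rational(-1, 3), Add(-3, -3))) = Add(2, Mul(Rational(-1, 3), -6)) = Add(2, 2) = 4)
Pow(Function('X')(Function('Z')(4), 2), 2) = Pow(5, 2) = 25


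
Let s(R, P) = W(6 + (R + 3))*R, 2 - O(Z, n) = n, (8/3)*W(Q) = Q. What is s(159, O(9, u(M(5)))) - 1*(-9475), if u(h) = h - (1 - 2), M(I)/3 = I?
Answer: 19492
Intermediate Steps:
M(I) = 3*I
u(h) = 1 + h (u(h) = h - 1*(-1) = h + 1 = 1 + h)
W(Q) = 3*Q/8
O(Z, n) = 2 - n
s(R, P) = R*(27/8 + 3*R/8) (s(R, P) = (3*(6 + (R + 3))/8)*R = (3*(6 + (3 + R))/8)*R = (3*(9 + R)/8)*R = (27/8 + 3*R/8)*R = R*(27/8 + 3*R/8))
s(159, O(9, u(M(5)))) - 1*(-9475) = (3/8)*159*(9 + 159) - 1*(-9475) = (3/8)*159*168 + 9475 = 10017 + 9475 = 19492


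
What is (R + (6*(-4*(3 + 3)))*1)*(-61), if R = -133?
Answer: 16897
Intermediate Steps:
(R + (6*(-4*(3 + 3)))*1)*(-61) = (-133 + (6*(-4*(3 + 3)))*1)*(-61) = (-133 + (6*(-4*6))*1)*(-61) = (-133 + (6*(-24))*1)*(-61) = (-133 - 144*1)*(-61) = (-133 - 144)*(-61) = -277*(-61) = 16897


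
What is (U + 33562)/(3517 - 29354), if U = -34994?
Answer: 1432/25837 ≈ 0.055424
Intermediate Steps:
(U + 33562)/(3517 - 29354) = (-34994 + 33562)/(3517 - 29354) = -1432/(-25837) = -1432*(-1/25837) = 1432/25837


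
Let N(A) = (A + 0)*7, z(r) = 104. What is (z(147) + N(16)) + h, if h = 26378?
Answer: 26594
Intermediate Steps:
N(A) = 7*A (N(A) = A*7 = 7*A)
(z(147) + N(16)) + h = (104 + 7*16) + 26378 = (104 + 112) + 26378 = 216 + 26378 = 26594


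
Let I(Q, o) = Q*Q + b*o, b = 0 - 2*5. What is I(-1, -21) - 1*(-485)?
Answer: 696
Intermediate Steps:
b = -10 (b = 0 - 10 = -10)
I(Q, o) = Q**2 - 10*o (I(Q, o) = Q*Q - 10*o = Q**2 - 10*o)
I(-1, -21) - 1*(-485) = ((-1)**2 - 10*(-21)) - 1*(-485) = (1 + 210) + 485 = 211 + 485 = 696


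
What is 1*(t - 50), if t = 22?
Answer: -28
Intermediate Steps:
1*(t - 50) = 1*(22 - 50) = 1*(-28) = -28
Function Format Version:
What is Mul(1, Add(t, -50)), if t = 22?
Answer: -28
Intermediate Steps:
Mul(1, Add(t, -50)) = Mul(1, Add(22, -50)) = Mul(1, -28) = -28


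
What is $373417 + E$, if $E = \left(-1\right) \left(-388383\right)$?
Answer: $761800$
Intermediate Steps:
$E = 388383$
$373417 + E = 373417 + 388383 = 761800$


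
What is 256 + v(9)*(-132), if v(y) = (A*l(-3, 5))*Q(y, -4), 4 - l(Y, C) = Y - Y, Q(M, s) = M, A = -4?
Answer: 19264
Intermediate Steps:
l(Y, C) = 4 (l(Y, C) = 4 - (Y - Y) = 4 - 1*0 = 4 + 0 = 4)
v(y) = -16*y (v(y) = (-4*4)*y = -16*y)
256 + v(9)*(-132) = 256 - 16*9*(-132) = 256 - 144*(-132) = 256 + 19008 = 19264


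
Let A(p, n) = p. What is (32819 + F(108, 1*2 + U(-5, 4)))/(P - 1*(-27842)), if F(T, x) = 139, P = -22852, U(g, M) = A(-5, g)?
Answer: 16479/2495 ≈ 6.6048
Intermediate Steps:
U(g, M) = -5
(32819 + F(108, 1*2 + U(-5, 4)))/(P - 1*(-27842)) = (32819 + 139)/(-22852 - 1*(-27842)) = 32958/(-22852 + 27842) = 32958/4990 = 32958*(1/4990) = 16479/2495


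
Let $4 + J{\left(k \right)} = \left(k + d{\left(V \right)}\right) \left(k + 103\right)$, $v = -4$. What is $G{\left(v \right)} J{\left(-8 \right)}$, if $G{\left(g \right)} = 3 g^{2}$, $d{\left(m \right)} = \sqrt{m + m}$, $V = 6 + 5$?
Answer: $-36672 + 4560 \sqrt{22} \approx -15284.0$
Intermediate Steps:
$V = 11$
$d{\left(m \right)} = \sqrt{2} \sqrt{m}$ ($d{\left(m \right)} = \sqrt{2 m} = \sqrt{2} \sqrt{m}$)
$J{\left(k \right)} = -4 + \left(103 + k\right) \left(k + \sqrt{22}\right)$ ($J{\left(k \right)} = -4 + \left(k + \sqrt{2} \sqrt{11}\right) \left(k + 103\right) = -4 + \left(k + \sqrt{22}\right) \left(103 + k\right) = -4 + \left(103 + k\right) \left(k + \sqrt{22}\right)$)
$G{\left(v \right)} J{\left(-8 \right)} = 3 \left(-4\right)^{2} \left(-4 + \left(-8\right)^{2} + 103 \left(-8\right) + 103 \sqrt{22} - 8 \sqrt{22}\right) = 3 \cdot 16 \left(-4 + 64 - 824 + 103 \sqrt{22} - 8 \sqrt{22}\right) = 48 \left(-764 + 95 \sqrt{22}\right) = -36672 + 4560 \sqrt{22}$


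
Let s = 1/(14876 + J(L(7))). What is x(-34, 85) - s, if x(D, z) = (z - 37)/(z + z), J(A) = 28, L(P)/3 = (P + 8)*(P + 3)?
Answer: 357611/1266840 ≈ 0.28229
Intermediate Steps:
L(P) = 3*(3 + P)*(8 + P) (L(P) = 3*((P + 8)*(P + 3)) = 3*((8 + P)*(3 + P)) = 3*((3 + P)*(8 + P)) = 3*(3 + P)*(8 + P))
x(D, z) = (-37 + z)/(2*z) (x(D, z) = (-37 + z)/((2*z)) = (-37 + z)*(1/(2*z)) = (-37 + z)/(2*z))
s = 1/14904 (s = 1/(14876 + 28) = 1/14904 ≈ 6.7096e-5)
x(-34, 85) - s = (½)*(-37 + 85)/85 - 1*1/14904 = (½)*(1/85)*48 - 1/14904 = 24/85 - 1/14904 = 357611/1266840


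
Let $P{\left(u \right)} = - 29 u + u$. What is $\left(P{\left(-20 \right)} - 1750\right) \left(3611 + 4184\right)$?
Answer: $-9276050$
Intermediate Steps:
$P{\left(u \right)} = - 28 u$
$\left(P{\left(-20 \right)} - 1750\right) \left(3611 + 4184\right) = \left(\left(-28\right) \left(-20\right) - 1750\right) \left(3611 + 4184\right) = \left(560 - 1750\right) 7795 = \left(-1190\right) 7795 = -9276050$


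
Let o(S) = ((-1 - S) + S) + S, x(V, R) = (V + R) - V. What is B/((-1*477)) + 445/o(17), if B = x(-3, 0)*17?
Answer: 445/16 ≈ 27.813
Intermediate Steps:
x(V, R) = R (x(V, R) = (R + V) - V = R)
B = 0 (B = 0*17 = 0)
o(S) = -1 + S
B/((-1*477)) + 445/o(17) = 0/((-1*477)) + 445/(-1 + 17) = 0/(-477) + 445/16 = 0*(-1/477) + 445*(1/16) = 0 + 445/16 = 445/16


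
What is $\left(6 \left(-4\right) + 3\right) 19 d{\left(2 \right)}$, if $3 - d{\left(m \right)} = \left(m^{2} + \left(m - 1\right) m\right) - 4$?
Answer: $-399$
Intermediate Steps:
$d{\left(m \right)} = 7 - m^{2} - m \left(-1 + m\right)$ ($d{\left(m \right)} = 3 - \left(\left(m^{2} + \left(m - 1\right) m\right) - 4\right) = 3 - \left(\left(m^{2} + \left(-1 + m\right) m\right) - 4\right) = 3 - \left(\left(m^{2} + m \left(-1 + m\right)\right) - 4\right) = 3 - \left(-4 + m^{2} + m \left(-1 + m\right)\right) = 7 - m^{2} - m \left(-1 + m\right)$)
$\left(6 \left(-4\right) + 3\right) 19 d{\left(2 \right)} = \left(6 \left(-4\right) + 3\right) 19 \left(7 + 2 - 2 \cdot 2^{2}\right) = \left(-24 + 3\right) 19 \left(7 + 2 - 8\right) = \left(-21\right) 19 \left(7 + 2 - 8\right) = \left(-399\right) 1 = -399$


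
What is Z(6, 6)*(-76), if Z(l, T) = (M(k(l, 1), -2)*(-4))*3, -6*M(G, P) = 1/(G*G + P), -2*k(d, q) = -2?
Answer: 152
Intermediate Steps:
k(d, q) = 1 (k(d, q) = -½*(-2) = 1)
M(G, P) = -1/(6*(P + G²)) (M(G, P) = -1/(6*(G*G + P)) = -1/(6*(G² + P)) = -1/(6*(P + G²)))
Z(l, T) = -2 (Z(l, T) = (-1/(6*(-2) + 6*1²)*(-4))*3 = (-1/(-12 + 6*1)*(-4))*3 = (-1/(-12 + 6)*(-4))*3 = (-1/(-6)*(-4))*3 = (-1*(-⅙)*(-4))*3 = ((⅙)*(-4))*3 = -⅔*3 = -2)
Z(6, 6)*(-76) = -2*(-76) = 152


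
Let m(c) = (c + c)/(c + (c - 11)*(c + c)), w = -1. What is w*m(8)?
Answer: ⅖ ≈ 0.40000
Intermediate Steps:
m(c) = 2*c/(c + 2*c*(-11 + c)) (m(c) = (2*c)/(c + (-11 + c)*(2*c)) = (2*c)/(c + 2*c*(-11 + c)) = 2*c/(c + 2*c*(-11 + c)))
w*m(8) = -2/(-21 + 2*8) = -2/(-21 + 16) = -2/(-5) = -2*(-1)/5 = -1*(-⅖) = ⅖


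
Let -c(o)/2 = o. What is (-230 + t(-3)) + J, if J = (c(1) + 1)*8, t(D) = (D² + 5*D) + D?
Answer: -247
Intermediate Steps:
c(o) = -2*o
t(D) = D² + 6*D
J = -8 (J = (-2*1 + 1)*8 = (-2 + 1)*8 = -1*8 = -8)
(-230 + t(-3)) + J = (-230 - 3*(6 - 3)) - 8 = (-230 - 3*3) - 8 = (-230 - 9) - 8 = -239 - 8 = -247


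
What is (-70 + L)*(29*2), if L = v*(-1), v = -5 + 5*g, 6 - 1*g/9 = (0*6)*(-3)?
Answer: -19430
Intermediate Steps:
g = 54 (g = 54 - 9*0*6*(-3) = 54 - 0*(-3) = 54 - 9*0 = 54 + 0 = 54)
v = 265 (v = -5 + 5*54 = -5 + 270 = 265)
L = -265 (L = 265*(-1) = -265)
(-70 + L)*(29*2) = (-70 - 265)*(29*2) = -335*58 = -19430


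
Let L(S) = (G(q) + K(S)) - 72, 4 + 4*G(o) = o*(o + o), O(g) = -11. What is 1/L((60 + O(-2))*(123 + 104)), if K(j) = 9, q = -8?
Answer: -1/32 ≈ -0.031250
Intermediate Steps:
G(o) = -1 + o²/2 (G(o) = -1 + (o*(o + o))/4 = -1 + (o*(2*o))/4 = -1 + (2*o²)/4 = -1 + o²/2)
L(S) = -32 (L(S) = ((-1 + (½)*(-8)²) + 9) - 72 = ((-1 + (½)*64) + 9) - 72 = ((-1 + 32) + 9) - 72 = (31 + 9) - 72 = 40 - 72 = -32)
1/L((60 + O(-2))*(123 + 104)) = 1/(-32) = -1/32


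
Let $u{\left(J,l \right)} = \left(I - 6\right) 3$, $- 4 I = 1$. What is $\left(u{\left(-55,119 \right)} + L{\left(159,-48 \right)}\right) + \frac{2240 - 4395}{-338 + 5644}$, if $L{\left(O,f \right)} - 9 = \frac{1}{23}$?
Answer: $- \frac{2468259}{244076} \approx -10.113$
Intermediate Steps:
$L{\left(O,f \right)} = \frac{208}{23}$ ($L{\left(O,f \right)} = 9 + \frac{1}{23} = \frac{208}{23}$)
$I = - \frac{1}{4}$ ($I = \left(- \frac{1}{4}\right) 1 = - \frac{1}{4} \approx -0.25$)
$u{\left(J,l \right)} = - \frac{75}{4}$ ($u{\left(J,l \right)} = \left(- \frac{1}{4} - 6\right) 3 = \left(- \frac{25}{4}\right) 3 = - \frac{75}{4}$)
$\left(u{\left(-55,119 \right)} + L{\left(159,-48 \right)}\right) + \frac{2240 - 4395}{-338 + 5644} = \left(- \frac{75}{4} + \frac{208}{23}\right) + \frac{2240 - 4395}{-338 + 5644} = - \frac{893}{92} - \frac{2155}{5306} = - \frac{2468259}{244076}$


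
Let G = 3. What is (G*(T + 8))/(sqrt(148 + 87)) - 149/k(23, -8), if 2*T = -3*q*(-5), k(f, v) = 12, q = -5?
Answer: -149/12 - 177*sqrt(235)/470 ≈ -18.190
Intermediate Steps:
T = -75/2 (T = (-3*(-5)*(-5))/2 = (15*(-5))/2 = (1/2)*(-75) = -75/2 ≈ -37.500)
(G*(T + 8))/(sqrt(148 + 87)) - 149/k(23, -8) = (3*(-75/2 + 8))/(sqrt(148 + 87)) - 149/12 = (3*(-59/2))/(sqrt(235)) - 149*1/12 = -177*sqrt(235)/470 - 149/12 = -149/12 - 177*sqrt(235)/470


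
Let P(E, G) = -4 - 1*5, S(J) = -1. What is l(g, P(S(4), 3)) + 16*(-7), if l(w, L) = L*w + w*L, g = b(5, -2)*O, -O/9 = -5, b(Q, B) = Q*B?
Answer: 7988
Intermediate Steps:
b(Q, B) = B*Q
O = 45 (O = -9*(-5) = 45)
P(E, G) = -9 (P(E, G) = -4 - 5 = -9)
g = -450 (g = -2*5*45 = -10*45 = -450)
l(w, L) = 2*L*w (l(w, L) = L*w + L*w = 2*L*w)
l(g, P(S(4), 3)) + 16*(-7) = 2*(-9)*(-450) + 16*(-7) = 8100 - 112 = 7988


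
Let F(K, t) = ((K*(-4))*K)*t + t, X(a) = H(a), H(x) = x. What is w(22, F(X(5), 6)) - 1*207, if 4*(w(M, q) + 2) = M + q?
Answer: -352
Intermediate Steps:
X(a) = a
F(K, t) = t - 4*t*K² (F(K, t) = ((-4*K)*K)*t + t = (-4*K²)*t + t = -4*t*K² + t = t - 4*t*K²)
w(M, q) = -2 + M/4 + q/4 (w(M, q) = -2 + (M + q)/4 = -2 + (M/4 + q/4) = -2 + M/4 + q/4)
w(22, F(X(5), 6)) - 1*207 = (-2 + (¼)*22 + (6*(1 - 4*5²))/4) - 1*207 = (-2 + 11/2 + (6*(1 - 4*25))/4) - 207 = (-2 + 11/2 + (6*(1 - 100))/4) - 207 = (-2 + 11/2 + (6*(-99))/4) - 207 = (-2 + 11/2 + (¼)*(-594)) - 207 = (-2 + 11/2 - 297/2) - 207 = -145 - 207 = -352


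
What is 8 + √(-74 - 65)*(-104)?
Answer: 8 - 104*I*√139 ≈ 8.0 - 1226.1*I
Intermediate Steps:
8 + √(-74 - 65)*(-104) = 8 + √(-139)*(-104) = 8 + (I*√139)*(-104) = 8 - 104*I*√139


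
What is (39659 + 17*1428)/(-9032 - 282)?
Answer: -63935/9314 ≈ -6.8644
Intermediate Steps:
(39659 + 17*1428)/(-9032 - 282) = (39659 + 24276)/(-9314) = 63935*(-1/9314) = -63935/9314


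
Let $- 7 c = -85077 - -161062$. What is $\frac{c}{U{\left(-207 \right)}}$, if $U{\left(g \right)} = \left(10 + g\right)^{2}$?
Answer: $- \frac{10855}{38809} \approx -0.2797$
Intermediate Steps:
$c = -10855$ ($c = - \frac{-85077 - -161062}{7} = - \frac{-85077 + 161062}{7} = \left(- \frac{1}{7}\right) 75985 = -10855$)
$\frac{c}{U{\left(-207 \right)}} = - \frac{10855}{\left(10 - 207\right)^{2}} = - \frac{10855}{\left(-197\right)^{2}} = - \frac{10855}{38809}$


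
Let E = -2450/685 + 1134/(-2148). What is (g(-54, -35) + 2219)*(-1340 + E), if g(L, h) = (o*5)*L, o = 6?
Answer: -39487848847/49046 ≈ -8.0512e+5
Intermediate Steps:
g(L, h) = 30*L (g(L, h) = (6*5)*L = 30*L)
E = -201313/49046 (E = -2450*1/685 + 1134*(-1/2148) = -490/137 - 189/358 = -201313/49046 ≈ -4.1046)
(g(-54, -35) + 2219)*(-1340 + E) = (30*(-54) + 2219)*(-1340 - 201313/49046) = (-1620 + 2219)*(-65922953/49046) = 599*(-65922953/49046) = -39487848847/49046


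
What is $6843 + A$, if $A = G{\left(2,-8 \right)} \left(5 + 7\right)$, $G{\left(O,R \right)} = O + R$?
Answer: $6771$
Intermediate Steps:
$A = -72$ ($A = \left(2 - 8\right) \left(5 + 7\right) = \left(-6\right) 12 = -72$)
$6843 + A = 6843 - 72 = 6771$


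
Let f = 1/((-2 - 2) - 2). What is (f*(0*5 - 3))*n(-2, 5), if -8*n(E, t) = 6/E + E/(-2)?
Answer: 1/8 ≈ 0.12500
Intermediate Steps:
n(E, t) = -3/(4*E) + E/16 (n(E, t) = -(6/E + E/(-2))/8 = -(6/E + E*(-1/2))/8 = -(6/E - E/2)/8 = -3/(4*E) + E/16)
f = -1/6 (f = 1/(-4 - 2) = 1/(-6) = -1/6 ≈ -0.16667)
(f*(0*5 - 3))*n(-2, 5) = (-(0*5 - 3)/6)*((1/16)*(-12 + (-2)**2)/(-2)) = (-(0 - 3)/6)*((1/16)*(-1/2)*(-12 + 4)) = (-1/6*(-3))*((1/16)*(-1/2)*(-8)) = (1/2)*(1/4) = 1/8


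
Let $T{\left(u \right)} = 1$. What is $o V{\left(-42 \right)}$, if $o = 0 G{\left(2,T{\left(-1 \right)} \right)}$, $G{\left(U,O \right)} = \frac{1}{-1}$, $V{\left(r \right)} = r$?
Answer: $0$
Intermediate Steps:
$G{\left(U,O \right)} = -1$
$o = 0$ ($o = 0 \left(-1\right) = 0$)
$o V{\left(-42 \right)} = 0 \left(-42\right) = 0$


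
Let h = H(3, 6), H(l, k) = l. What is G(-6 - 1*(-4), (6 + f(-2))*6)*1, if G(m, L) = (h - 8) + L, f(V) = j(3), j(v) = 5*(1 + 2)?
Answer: 121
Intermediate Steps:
j(v) = 15 (j(v) = 5*3 = 15)
f(V) = 15
h = 3
G(m, L) = -5 + L (G(m, L) = (3 - 8) + L = -5 + L)
G(-6 - 1*(-4), (6 + f(-2))*6)*1 = (-5 + (6 + 15)*6)*1 = (-5 + 21*6)*1 = (-5 + 126)*1 = 121*1 = 121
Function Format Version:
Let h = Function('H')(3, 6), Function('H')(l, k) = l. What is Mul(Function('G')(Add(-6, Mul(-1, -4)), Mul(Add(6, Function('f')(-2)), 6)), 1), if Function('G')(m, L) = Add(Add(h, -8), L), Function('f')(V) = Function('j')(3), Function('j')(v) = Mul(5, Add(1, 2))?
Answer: 121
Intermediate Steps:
Function('j')(v) = 15 (Function('j')(v) = Mul(5, 3) = 15)
Function('f')(V) = 15
h = 3
Function('G')(m, L) = Add(-5, L) (Function('G')(m, L) = Add(Add(3, -8), L) = Add(-5, L))
Mul(Function('G')(Add(-6, Mul(-1, -4)), Mul(Add(6, Function('f')(-2)), 6)), 1) = Mul(Add(-5, Mul(Add(6, 15), 6)), 1) = Mul(Add(-5, Mul(21, 6)), 1) = Mul(Add(-5, 126), 1) = Mul(121, 1) = 121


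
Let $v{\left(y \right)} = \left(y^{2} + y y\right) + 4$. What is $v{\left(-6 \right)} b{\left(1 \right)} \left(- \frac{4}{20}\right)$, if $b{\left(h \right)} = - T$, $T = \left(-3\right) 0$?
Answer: $0$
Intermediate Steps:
$T = 0$
$v{\left(y \right)} = 4 + 2 y^{2}$ ($v{\left(y \right)} = \left(y^{2} + y^{2}\right) + 4 = 2 y^{2} + 4 = 4 + 2 y^{2}$)
$b{\left(h \right)} = 0$ ($b{\left(h \right)} = \left(-1\right) 0 = 0$)
$v{\left(-6 \right)} b{\left(1 \right)} \left(- \frac{4}{20}\right) = \left(4 + 2 \left(-6\right)^{2}\right) 0 \left(- \frac{4}{20}\right) = \left(4 + 2 \cdot 36\right) 0 \left(\left(-4\right) \frac{1}{20}\right) = \left(4 + 72\right) 0 \left(- \frac{1}{5}\right) = 76 \cdot 0 \left(- \frac{1}{5}\right) = 0 \left(- \frac{1}{5}\right) = 0$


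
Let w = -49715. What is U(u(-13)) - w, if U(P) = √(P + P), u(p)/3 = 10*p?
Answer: 49715 + 2*I*√195 ≈ 49715.0 + 27.928*I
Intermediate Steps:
u(p) = 30*p (u(p) = 3*(10*p) = 30*p)
U(P) = √2*√P (U(P) = √(2*P) = √2*√P)
U(u(-13)) - w = √2*√(30*(-13)) - 1*(-49715) = √2*√(-390) + 49715 = √2*(I*√390) + 49715 = 2*I*√195 + 49715 = 49715 + 2*I*√195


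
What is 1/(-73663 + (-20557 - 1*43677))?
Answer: -1/137897 ≈ -7.2518e-6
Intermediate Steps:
1/(-73663 + (-20557 - 1*43677)) = 1/(-73663 + (-20557 - 43677)) = 1/(-73663 - 64234) = 1/(-137897) = -1/137897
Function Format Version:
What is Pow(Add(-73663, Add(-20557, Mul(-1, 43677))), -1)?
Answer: Rational(-1, 137897) ≈ -7.2518e-6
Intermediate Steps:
Pow(Add(-73663, Add(-20557, Mul(-1, 43677))), -1) = Pow(Add(-73663, Add(-20557, -43677)), -1) = Pow(Add(-73663, -64234), -1) = Pow(-137897, -1) = Rational(-1, 137897)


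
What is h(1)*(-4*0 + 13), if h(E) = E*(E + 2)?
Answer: 39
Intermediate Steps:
h(E) = E*(2 + E)
h(1)*(-4*0 + 13) = (1*(2 + 1))*(-4*0 + 13) = (1*3)*(0 + 13) = 3*13 = 39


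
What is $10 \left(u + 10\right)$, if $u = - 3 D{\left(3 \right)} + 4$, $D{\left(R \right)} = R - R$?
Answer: $140$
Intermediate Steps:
$D{\left(R \right)} = 0$
$u = 4$ ($u = \left(-3\right) 0 + 4 = 0 + 4 = 4$)
$10 \left(u + 10\right) = 10 \left(4 + 10\right) = 10 \cdot 14 = 140$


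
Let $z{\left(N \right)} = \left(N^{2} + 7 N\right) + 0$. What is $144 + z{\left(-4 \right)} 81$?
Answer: $-828$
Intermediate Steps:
$z{\left(N \right)} = N^{2} + 7 N$
$144 + z{\left(-4 \right)} 81 = 144 + - 4 \left(7 - 4\right) 81 = 144 + \left(-4\right) 3 \cdot 81 = 144 - 972 = -828$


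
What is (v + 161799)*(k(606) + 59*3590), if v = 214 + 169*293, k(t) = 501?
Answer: 44910145830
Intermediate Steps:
v = 49731 (v = 214 + 49517 = 49731)
(v + 161799)*(k(606) + 59*3590) = (49731 + 161799)*(501 + 59*3590) = 211530*(501 + 211810) = 211530*212311 = 44910145830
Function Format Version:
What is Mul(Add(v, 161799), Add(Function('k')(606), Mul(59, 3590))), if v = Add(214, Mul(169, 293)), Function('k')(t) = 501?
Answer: 44910145830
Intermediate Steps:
v = 49731 (v = Add(214, 49517) = 49731)
Mul(Add(v, 161799), Add(Function('k')(606), Mul(59, 3590))) = Mul(Add(49731, 161799), Add(501, Mul(59, 3590))) = Mul(211530, Add(501, 211810)) = Mul(211530, 212311) = 44910145830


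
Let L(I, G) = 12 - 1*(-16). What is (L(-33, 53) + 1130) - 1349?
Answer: -191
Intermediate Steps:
L(I, G) = 28 (L(I, G) = 12 + 16 = 28)
(L(-33, 53) + 1130) - 1349 = (28 + 1130) - 1349 = 1158 - 1349 = -191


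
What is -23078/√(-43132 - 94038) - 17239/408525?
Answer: -17239/408525 + 1049*I*√137170/6235 ≈ -0.042198 + 62.312*I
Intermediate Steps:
-23078/√(-43132 - 94038) - 17239/408525 = -23078*(-I*√137170/137170) - 17239*1/408525 = -23078*(-I*√137170/137170) - 17239/408525 = -(-1049)*I*√137170/6235 - 17239/408525 = 1049*I*√137170/6235 - 17239/408525 = -17239/408525 + 1049*I*√137170/6235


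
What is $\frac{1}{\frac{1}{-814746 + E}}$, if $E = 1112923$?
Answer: $298177$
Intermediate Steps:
$\frac{1}{\frac{1}{-814746 + E}} = \frac{1}{\frac{1}{-814746 + 1112923}} = \frac{1}{\frac{1}{298177}} = 298177$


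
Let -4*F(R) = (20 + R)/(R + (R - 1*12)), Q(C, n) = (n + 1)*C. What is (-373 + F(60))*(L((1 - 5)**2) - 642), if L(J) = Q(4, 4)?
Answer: 6267272/27 ≈ 2.3212e+5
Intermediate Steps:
Q(C, n) = C*(1 + n) (Q(C, n) = (1 + n)*C = C*(1 + n))
L(J) = 20 (L(J) = 4*(1 + 4) = 4*5 = 20)
F(R) = -(20 + R)/(4*(-12 + 2*R)) (F(R) = -(20 + R)/(4*(R + (R - 1*12))) = -(20 + R)/(4*(R + (R - 12))) = -(20 + R)/(4*(R + (-12 + R))) = -(20 + R)/(4*(-12 + 2*R)))
(-373 + F(60))*(L((1 - 5)**2) - 642) = (-373 + (-20 - 1*60)/(8*(-6 + 60)))*(20 - 642) = (-373 + (1/8)*(-20 - 60)/54)*(-622) = (-373 + (1/8)*(1/54)*(-80))*(-622) = (-373 - 5/27)*(-622) = -10076/27*(-622) = 6267272/27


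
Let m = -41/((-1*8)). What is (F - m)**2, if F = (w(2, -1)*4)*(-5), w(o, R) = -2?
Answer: 77841/64 ≈ 1216.3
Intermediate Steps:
F = 40 (F = -2*4*(-5) = -8*(-5) = 40)
m = 41/8 (m = -41/(-8) = -41*(-1/8) = 41/8 ≈ 5.1250)
(F - m)**2 = (40 - 1*41/8)**2 = (40 - 41/8)**2 = (279/8)**2 = 77841/64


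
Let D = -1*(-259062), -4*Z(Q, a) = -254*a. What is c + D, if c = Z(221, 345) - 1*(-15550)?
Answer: 593039/2 ≈ 2.9652e+5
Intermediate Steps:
Z(Q, a) = 127*a/2 (Z(Q, a) = -(-127)*a/2 = 127*a/2)
c = 74915/2 (c = (127/2)*345 - 1*(-15550) = 43815/2 + 15550 = 74915/2 ≈ 37458.)
D = 259062
c + D = 74915/2 + 259062 = 593039/2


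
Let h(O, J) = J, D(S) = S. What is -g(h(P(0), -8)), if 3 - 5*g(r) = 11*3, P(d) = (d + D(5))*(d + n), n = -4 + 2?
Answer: 6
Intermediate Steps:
n = -2
P(d) = (-2 + d)*(5 + d) (P(d) = (d + 5)*(d - 2) = (5 + d)*(-2 + d) = (-2 + d)*(5 + d))
g(r) = -6 (g(r) = ⅗ - 11*3/5 = ⅗ - ⅕*33 = ⅗ - 33/5 = -6)
-g(h(P(0), -8)) = -1*(-6) = 6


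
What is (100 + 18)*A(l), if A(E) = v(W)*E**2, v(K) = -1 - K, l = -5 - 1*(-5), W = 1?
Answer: 0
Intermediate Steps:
l = 0 (l = -5 + 5 = 0)
A(E) = -2*E**2 (A(E) = (-1 - 1*1)*E**2 = (-1 - 1)*E**2 = -2*E**2)
(100 + 18)*A(l) = (100 + 18)*(-2*0**2) = 118*(-2*0) = 118*0 = 0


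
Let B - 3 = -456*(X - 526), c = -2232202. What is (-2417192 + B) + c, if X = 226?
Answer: -4512591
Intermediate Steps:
B = 136803 (B = 3 - 456*(226 - 526) = 3 - 456*(-300) = 3 + 136800 = 136803)
(-2417192 + B) + c = (-2417192 + 136803) - 2232202 = -2280389 - 2232202 = -4512591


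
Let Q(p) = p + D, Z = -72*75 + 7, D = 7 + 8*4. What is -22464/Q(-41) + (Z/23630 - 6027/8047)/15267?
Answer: 32606825617940359/2903029362870 ≈ 11232.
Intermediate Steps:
D = 39 (D = 7 + 32 = 39)
Z = -5393 (Z = -5400 + 7 = -5393)
Q(p) = 39 + p (Q(p) = p + 39 = 39 + p)
-22464/Q(-41) + (Z/23630 - 6027/8047)/15267 = -22464/(39 - 41) + (-5393/23630 - 6027/8047)/15267 = -22464/(-2) + (-5393*1/23630 - 6027*1/8047)*(1/15267) = -22464*(-1/2) + (-5393/23630 - 6027/8047)*(1/15267) = 11232 - 185815481/190150610*1/15267 = 11232 - 185815481/2903029362870 = 32606825617940359/2903029362870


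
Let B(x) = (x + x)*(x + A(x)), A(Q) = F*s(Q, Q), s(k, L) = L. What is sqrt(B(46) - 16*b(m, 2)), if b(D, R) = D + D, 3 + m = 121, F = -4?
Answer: 2*I*sqrt(4118) ≈ 128.34*I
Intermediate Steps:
m = 118 (m = -3 + 121 = 118)
A(Q) = -4*Q
B(x) = -6*x**2 (B(x) = (x + x)*(x - 4*x) = (2*x)*(-3*x) = -6*x**2)
b(D, R) = 2*D
sqrt(B(46) - 16*b(m, 2)) = sqrt(-6*46**2 - 32*118) = sqrt(-6*2116 - 16*236) = sqrt(-12696 - 3776) = sqrt(-16472) = 2*I*sqrt(4118)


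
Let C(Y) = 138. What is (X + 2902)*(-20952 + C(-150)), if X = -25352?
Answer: 467274300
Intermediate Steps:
(X + 2902)*(-20952 + C(-150)) = (-25352 + 2902)*(-20952 + 138) = -22450*(-20814) = 467274300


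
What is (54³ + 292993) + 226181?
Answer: 676638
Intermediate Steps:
(54³ + 292993) + 226181 = (157464 + 292993) + 226181 = 450457 + 226181 = 676638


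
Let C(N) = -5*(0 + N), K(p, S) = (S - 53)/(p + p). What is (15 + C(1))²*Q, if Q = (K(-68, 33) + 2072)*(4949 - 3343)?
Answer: 5657375900/17 ≈ 3.3279e+8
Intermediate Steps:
K(p, S) = (-53 + S)/(2*p) (K(p, S) = (-53 + S)/((2*p)) = (-53 + S)*(1/(2*p)) = (-53 + S)/(2*p))
C(N) = -5*N
Q = 56573759/17 (Q = ((½)*(-53 + 33)/(-68) + 2072)*(4949 - 3343) = ((½)*(-1/68)*(-20) + 2072)*1606 = (5/34 + 2072)*1606 = (70453/34)*1606 = 56573759/17 ≈ 3.3279e+6)
(15 + C(1))²*Q = (15 - 5*1)²*(56573759/17) = (15 - 5)²*(56573759/17) = 10²*(56573759/17) = 100*(56573759/17) = 5657375900/17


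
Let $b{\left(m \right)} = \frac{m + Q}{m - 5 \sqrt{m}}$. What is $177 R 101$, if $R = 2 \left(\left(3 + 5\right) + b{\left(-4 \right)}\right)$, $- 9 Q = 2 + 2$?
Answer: $\frac{25361504}{87} - \frac{1191800 i}{87} \approx 2.9151 \cdot 10^{5} - 13699.0 i$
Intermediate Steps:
$Q = - \frac{4}{9}$ ($Q = - \frac{2 + 2}{9} = \left(- \frac{1}{9}\right) 4 = - \frac{4}{9} \approx -0.44444$)
$b{\left(m \right)} = \frac{- \frac{4}{9} + m}{m - 5 \sqrt{m}}$ ($b{\left(m \right)} = \frac{m - \frac{4}{9}}{m - 5 \sqrt{m}} = \frac{- \frac{4}{9} + m}{m - 5 \sqrt{m}}$)
$R = 16 + \frac{20 \left(4 - 10 i\right)}{261}$ ($R = 2 \left(\left(3 + 5\right) + \frac{\frac{4}{9} - -4}{\left(-1\right) \left(-4\right) + 5 \sqrt{-4}}\right) = 2 \left(8 + \frac{\frac{4}{9} + 4}{4 + 5 \cdot 2 i}\right) = 2 \left(8 + \frac{1}{4 + 10 i} \frac{40}{9}\right) = 2 \left(8 + \frac{4 - 10 i}{116} \cdot \frac{40}{9}\right) = 2 \left(8 + \frac{10 \left(4 - 10 i\right)}{261}\right) = 16 + \frac{20 \left(4 - 10 i\right)}{261} \approx 16.307 - 0.76628 i$)
$177 R 101 = 177 \left(\frac{4256}{261} - \frac{200 i}{261}\right) 101 = \left(\frac{251104}{87} - \frac{11800 i}{87}\right) 101 = \frac{25361504}{87} - \frac{1191800 i}{87}$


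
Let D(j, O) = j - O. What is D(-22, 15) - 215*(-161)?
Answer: 34578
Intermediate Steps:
D(-22, 15) - 215*(-161) = (-22 - 1*15) - 215*(-161) = (-22 - 15) + 34615 = -37 + 34615 = 34578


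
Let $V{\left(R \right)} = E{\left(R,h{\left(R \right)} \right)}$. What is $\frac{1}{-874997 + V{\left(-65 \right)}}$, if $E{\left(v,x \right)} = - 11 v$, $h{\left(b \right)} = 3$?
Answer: $- \frac{1}{874282} \approx -1.1438 \cdot 10^{-6}$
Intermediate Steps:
$V{\left(R \right)} = - 11 R$
$\frac{1}{-874997 + V{\left(-65 \right)}} = \frac{1}{-874997 - -715} = \frac{1}{-874997 + 715} = \frac{1}{-874282} = - \frac{1}{874282}$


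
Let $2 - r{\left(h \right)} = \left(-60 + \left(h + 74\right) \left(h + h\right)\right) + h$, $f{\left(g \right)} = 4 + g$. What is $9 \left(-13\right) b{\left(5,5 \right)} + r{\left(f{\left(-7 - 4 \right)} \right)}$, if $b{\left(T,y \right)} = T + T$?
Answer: $-163$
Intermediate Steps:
$b{\left(T,y \right)} = 2 T$
$r{\left(h \right)} = 62 - h - 2 h \left(74 + h\right)$ ($r{\left(h \right)} = 2 - \left(\left(-60 + \left(h + 74\right) \left(h + h\right)\right) + h\right) = 2 - \left(\left(-60 + \left(74 + h\right) 2 h\right) + h\right) = 2 - \left(\left(-60 + 2 h \left(74 + h\right)\right) + h\right) = 2 - \left(-60 + h + 2 h \left(74 + h\right)\right) = 62 - h - 2 h \left(74 + h\right)$)
$9 \left(-13\right) b{\left(5,5 \right)} + r{\left(f{\left(-7 - 4 \right)} \right)} = 9 \left(-13\right) 2 \cdot 5 - \left(-62 + 2 \left(4 - 11\right)^{2} + 149 \left(4 - 11\right)\right) = \left(-117\right) 10 - \left(-62 + 2 \left(4 - 11\right)^{2} + 149 \left(4 - 11\right)\right) = -1170 - \left(-1105 + 98\right) = -1170 + \left(62 + 1043 - 98\right) = -1170 + 1007 = -163$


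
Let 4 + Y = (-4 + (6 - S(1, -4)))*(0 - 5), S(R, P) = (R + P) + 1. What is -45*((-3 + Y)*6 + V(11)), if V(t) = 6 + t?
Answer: 6525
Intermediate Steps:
S(R, P) = 1 + P + R (S(R, P) = (P + R) + 1 = 1 + P + R)
Y = -24 (Y = -4 + (-4 + (6 - (1 - 4 + 1)))*(0 - 5) = -4 + (-4 + (6 - 1*(-2)))*(-5) = -4 + (-4 + (6 + 2))*(-5) = -4 + (-4 + 8)*(-5) = -4 + 4*(-5) = -4 - 20 = -24)
-45*((-3 + Y)*6 + V(11)) = -45*((-3 - 24)*6 + (6 + 11)) = -45*(-27*6 + 17) = -45*(-162 + 17) = -45*(-145) = 6525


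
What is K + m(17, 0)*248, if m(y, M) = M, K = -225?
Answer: -225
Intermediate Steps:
K + m(17, 0)*248 = -225 + 0*248 = -225 + 0 = -225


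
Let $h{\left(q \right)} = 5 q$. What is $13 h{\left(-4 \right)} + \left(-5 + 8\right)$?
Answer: $-257$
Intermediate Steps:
$13 h{\left(-4 \right)} + \left(-5 + 8\right) = 13 \cdot 5 \left(-4\right) + \left(-5 + 8\right) = 13 \left(-20\right) + 3 = -260 + 3 = -257$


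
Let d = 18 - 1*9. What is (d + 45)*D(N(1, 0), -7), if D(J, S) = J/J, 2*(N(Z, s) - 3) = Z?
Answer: 54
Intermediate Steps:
d = 9 (d = 18 - 9 = 9)
N(Z, s) = 3 + Z/2
D(J, S) = 1
(d + 45)*D(N(1, 0), -7) = (9 + 45)*1 = 54*1 = 54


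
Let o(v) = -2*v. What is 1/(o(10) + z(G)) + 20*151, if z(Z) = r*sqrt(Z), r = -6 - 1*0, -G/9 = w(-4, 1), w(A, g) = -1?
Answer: 114759/38 ≈ 3020.0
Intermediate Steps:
G = 9 (G = -9*(-1) = 9)
r = -6 (r = -6 + 0 = -6)
z(Z) = -6*sqrt(Z)
1/(o(10) + z(G)) + 20*151 = 1/(-2*10 - 6*sqrt(9)) + 20*151 = 1/(-20 - 6*3) + 3020 = 1/(-20 - 18) + 3020 = 1/(-38) + 3020 = -1/38 + 3020 = 114759/38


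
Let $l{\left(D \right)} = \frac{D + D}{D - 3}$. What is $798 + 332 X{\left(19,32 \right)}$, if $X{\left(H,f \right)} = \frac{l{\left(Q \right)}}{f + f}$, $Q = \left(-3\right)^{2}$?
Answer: $\frac{13017}{16} \approx 813.56$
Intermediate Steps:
$Q = 9$
$l{\left(D \right)} = \frac{2 D}{-3 + D}$
$X{\left(H,f \right)} = \frac{3}{2 f}$ ($X{\left(H,f \right)} = \frac{2 \cdot 9 \frac{1}{-3 + 9}}{f + f} = \frac{2 \cdot 9 \cdot \frac{1}{6}}{2 f} = 2 \cdot 9 \cdot \frac{1}{6} \frac{1}{2 f} = 3 \frac{1}{2 f} = \frac{3}{2 f}$)
$798 + 332 X{\left(19,32 \right)} = 798 + 332 \frac{3}{2 \cdot 32} = 798 + 332 \cdot \frac{3}{2} \cdot \frac{1}{32} = 798 + 332 \cdot \frac{3}{64} = 798 + \frac{249}{16} = \frac{13017}{16}$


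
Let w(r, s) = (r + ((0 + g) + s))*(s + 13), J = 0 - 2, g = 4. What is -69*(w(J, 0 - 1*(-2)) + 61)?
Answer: -8349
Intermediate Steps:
J = -2
w(r, s) = (13 + s)*(4 + r + s) (w(r, s) = (r + ((0 + 4) + s))*(s + 13) = (r + (4 + s))*(13 + s) = (4 + r + s)*(13 + s) = (13 + s)*(4 + r + s))
-69*(w(J, 0 - 1*(-2)) + 61) = -69*((52 + (0 - 1*(-2))² + 13*(-2) + 17*(0 - 1*(-2)) - 2*(0 - 1*(-2))) + 61) = -69*((52 + (0 + 2)² - 26 + 17*(0 + 2) - 2*(0 + 2)) + 61) = -69*((52 + 2² - 26 + 17*2 - 2*2) + 61) = -69*((52 + 4 - 26 + 34 - 4) + 61) = -69*(60 + 61) = -69*121 = -8349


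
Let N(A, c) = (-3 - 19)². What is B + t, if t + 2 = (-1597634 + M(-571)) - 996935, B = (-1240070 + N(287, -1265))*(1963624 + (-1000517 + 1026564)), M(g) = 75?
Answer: -2466370910702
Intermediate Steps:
N(A, c) = 484 (N(A, c) = (-22)² = 484)
B = -2466368316206 (B = (-1240070 + 484)*(1963624 + (-1000517 + 1026564)) = -1239586*(1963624 + 26047) = -1239586*1989671 = -2466368316206)
t = -2594496 (t = -2 + ((-1597634 + 75) - 996935) = -2 + (-1597559 - 996935) = -2 - 2594494 = -2594496)
B + t = -2466368316206 - 2594496 = -2466370910702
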